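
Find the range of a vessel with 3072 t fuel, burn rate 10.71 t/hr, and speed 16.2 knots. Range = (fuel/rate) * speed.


Formula: endurance = fuel / rate; range = endurance * speed
Step 1 — endurance = 3072 / 10.71 = 286.8347 hours
Step 2 — range = 286.8347 * 16.2 ≈ 4646.7 nautical miles (5 s.f.)

4646.7 NM


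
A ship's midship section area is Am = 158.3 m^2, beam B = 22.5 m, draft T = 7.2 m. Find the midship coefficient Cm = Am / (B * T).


Formula: Cm = Am / (B * T)
Step 1 — B * T = 22.5 * 7.2 = 162.0 m^2
Step 2 — Cm = 158.3 / 162.0 ≈ 0.97716 (5 s.f.)

0.97716


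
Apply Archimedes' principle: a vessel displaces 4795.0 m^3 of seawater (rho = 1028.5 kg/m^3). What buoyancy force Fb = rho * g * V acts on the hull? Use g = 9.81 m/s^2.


Formula: Fb = rho * g * V
Substituting: Fb = 1028.5 * 9.81 * 4795.0
Intermediate: 1028.5 * 9.81 = 10089.585
Result: Fb = 10089.585 * 4795.0 ≈ 48380000 N (5 s.f.)

48380000 N


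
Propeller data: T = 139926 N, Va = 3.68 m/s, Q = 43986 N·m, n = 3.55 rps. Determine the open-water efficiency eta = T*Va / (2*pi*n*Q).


Formula: eta = T * Va / (2 * pi * n * Q)
Step 1 — numerator = T * Va = 139926 * 3.68 = 514927.68
Step 2 — 2 * pi * n = 2 * pi * 3.55 = 22.305308
Step 3 — denominator = 22.305308 * 43986 = 981121.28
Step 4 — eta = 514927.68 / 981121.28 ≈ 0.52484 (5 s.f.)

0.52484


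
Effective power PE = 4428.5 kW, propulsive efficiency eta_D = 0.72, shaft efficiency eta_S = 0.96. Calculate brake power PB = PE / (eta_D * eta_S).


Formula: PB = PE / (eta_D * eta_S)
Step 1 — combined efficiency = eta_D * eta_S = 0.72 * 0.96 = 0.6912
Step 2 — PB = 4428.5 / 0.6912 ≈ 6407.0 kW (5 s.f.)

6407.0 kW


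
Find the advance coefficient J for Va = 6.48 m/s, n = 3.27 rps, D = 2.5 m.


Formula: J = Va / (n * D)
Step 1 — n * D = 3.27 * 2.5 = 8.175
Step 2 — J = 6.48 / 8.175 ≈ 0.79266 (5 s.f.)

0.79266


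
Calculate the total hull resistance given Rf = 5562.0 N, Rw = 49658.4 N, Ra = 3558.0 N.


Formula: Rt = Rf + Rw + Ra
Substituting: Rt = 5562.0 + 49658.4 + 3558.0
Result: Rt = 58778.4 N

58778.4 N


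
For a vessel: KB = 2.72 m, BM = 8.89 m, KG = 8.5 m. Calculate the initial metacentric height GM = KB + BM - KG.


Formula: GM = KB + BM - KG
Step 1 — KM = KB + BM = 2.72 + 8.89 = 11.61 m
Step 2 — GM = KM - KG = 11.61 - 8.5 = 3.11 m

3.11 m


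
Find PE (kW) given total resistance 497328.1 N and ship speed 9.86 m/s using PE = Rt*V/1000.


Formula: PE = Rt * V / 1000 (kW)
Step 1 — PE (W) = 497328.1 * 9.86 = 4903655.066 W
Step 2 — PE (kW) = 4903655.066 / 1000 ≈ 4903.7 kW (5 s.f.)

4903.7 kW


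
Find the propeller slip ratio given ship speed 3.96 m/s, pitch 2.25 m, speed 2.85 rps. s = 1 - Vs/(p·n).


Formula: s = 1 - Vs / (p * n)
Step 1 — p * n = 2.25 * 2.85 = 6.4125
Step 2 — Vs / (p*n) = 3.96 / 6.4125 = 0.617544 (6 d.p.)
Step 3 — s = 1 - 0.617544 = 0.382456

0.382456


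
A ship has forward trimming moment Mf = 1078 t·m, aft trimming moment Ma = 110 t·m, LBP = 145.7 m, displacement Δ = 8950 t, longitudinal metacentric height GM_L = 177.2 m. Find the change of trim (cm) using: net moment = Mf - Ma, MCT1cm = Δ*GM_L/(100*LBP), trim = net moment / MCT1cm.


Formula: net trimming moment = Mf - Ma; MCT1cm = Δ*GM_L/(100*LBP); trim = net moment / MCT1cm
Step 1 — net trimming moment = 1078 - 110 = 968 t·m
Step 2 — MCT1cm = 8950 * 177.2 / (100 * 145.7) = 108.8497 t·m/cm
Step 3 — trim = 968 / 108.8497 ≈ 8.8930 cm (5 s.f.)

8.8930 cm


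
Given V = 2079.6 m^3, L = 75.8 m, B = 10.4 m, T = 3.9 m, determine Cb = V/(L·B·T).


Formula: Cb = V / (L * B * T)
Step 1 — L * B * T = 75.8 * 10.4 * 3.9 = 3074.448 m^3
Step 2 — Cb = 2079.6 / 3074.448 ≈ 0.67641 (5 s.f.)

0.67641


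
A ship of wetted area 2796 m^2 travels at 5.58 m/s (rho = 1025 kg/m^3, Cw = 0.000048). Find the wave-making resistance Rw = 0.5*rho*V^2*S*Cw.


Formula: Rw = 0.5 * rho * V^2 * S * Cw
Step 1 — V^2 = 5.58^2 = 31.1364
Step 2 — 0.5 * rho * V^2 = 0.5 * 1025 * 31.1364 = 15957.405
Step 3 — Rw = 15957.405 * 2796 * 0.000048 ≈ 2141.6 N (5 s.f.)

2141.6 N


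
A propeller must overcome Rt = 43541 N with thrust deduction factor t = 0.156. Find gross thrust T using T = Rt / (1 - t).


Formula: T = Rt / (1 - t)
Step 1 — (1 - t) = 1 - 0.156 = 0.844
Step 2 — T = 43541 / 0.844 ≈ 51589 N (5 s.f.)

51589 N


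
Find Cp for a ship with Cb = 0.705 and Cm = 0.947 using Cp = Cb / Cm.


Formula: Cp = Cb / Cm
Substituting: Cp = 0.705 / 0.947
Result: Cp ≈ 0.74446 (5 s.f.)

0.74446


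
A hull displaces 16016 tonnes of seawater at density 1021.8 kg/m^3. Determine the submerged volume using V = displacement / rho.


Formula: V = mass / rho
Step 1 — convert tonnes to kg: 16016 t * 1000 = 16016000 kg
Step 2 — V = 16016000 / 1021.8 ≈ 15674 m^3 (5 s.f.)

15674 m^3


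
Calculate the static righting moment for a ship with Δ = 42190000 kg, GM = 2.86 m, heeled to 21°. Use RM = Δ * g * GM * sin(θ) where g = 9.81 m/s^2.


Formula: GZ = GM * sin(theta); RM = disp * g * GZ
Step 1 — GZ = 2.86 * sin(21°) = 2.86 * 0.358368 = 1.024932 m
Step 2 — RM = 42190000 * 9.81 * 1.024932 ≈ 424200000 N·m (5 s.f.)

424200000 N·m


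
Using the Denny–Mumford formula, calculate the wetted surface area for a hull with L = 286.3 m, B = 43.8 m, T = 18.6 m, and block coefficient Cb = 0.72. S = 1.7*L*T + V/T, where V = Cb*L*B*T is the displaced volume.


Formula: S = 1.7*L*T + V/T with V = Cb*L*B*T, i.e. S = L * (1.7*T + Cb*B)
Step 1 — 1.7*T = 1.7 * 18.6 = 31.62 m
Step 2 — Cb*B = 0.72 * 43.8 = 31.536 m
Step 3 — 1.7*T + Cb*B = 31.62 + 31.536 = 63.156 m
Step 4 — S = 286.3 * 63.156 ≈ 18082 m^2 (5 s.f.)

18082 m^2


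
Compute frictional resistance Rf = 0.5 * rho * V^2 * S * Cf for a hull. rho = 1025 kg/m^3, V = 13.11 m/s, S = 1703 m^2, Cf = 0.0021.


Formula: Rf = 0.5 * rho * V^2 * S * Cf
Step 1 — V^2 = 13.11^2 = 171.8721
Step 2 — 0.5 * rho * V^2 = 0.5 * 1025 * 171.8721 = 88084.45125
Step 3 — Rf = 88084.45125 * 1703 * 0.0021 ≈ 315020 N (5 s.f.)

315020 N


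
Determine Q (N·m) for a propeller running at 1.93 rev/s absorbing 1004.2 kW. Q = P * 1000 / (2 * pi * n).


Formula: Q = P_W / (2 * pi * n)
Step 1 — P_W = 1004.2 kW * 1000 = 1004200.0 W
Step 2 — 2 * pi * n = 2 * pi * 1.93 = 12.126548
Step 3 — Q = 1004200.0 / 12.126548 ≈ 82810 N·m (5 s.f.)

82810 N·m


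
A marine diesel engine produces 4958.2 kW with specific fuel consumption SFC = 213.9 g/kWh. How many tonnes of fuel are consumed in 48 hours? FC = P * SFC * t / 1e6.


Formula: FC (tonnes) = P * SFC * t / 1,000,000
Step 1 — P * SFC * t = 4958.2 * 213.9 * 48 = 50906831.04 g
Step 2 — FC (tonnes) = 50906831.04 / 1,000,000 ≈ 50.907 tonnes (5 s.f.)

50.907 tonnes


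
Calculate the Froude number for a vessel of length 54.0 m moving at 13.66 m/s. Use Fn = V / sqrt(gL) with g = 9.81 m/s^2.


Formula: Fn = V / sqrt(g * L)
Step 1 — g * L = 9.81 * 54.0 = 529.74
Step 2 — sqrt(g * L) = sqrt(529.74) = 23.016081
Step 3 — Fn = 13.66 / 23.016081 ≈ 0.59350 (5 s.f.)

0.59350


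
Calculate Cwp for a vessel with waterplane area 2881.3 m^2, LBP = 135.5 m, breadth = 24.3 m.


Formula: Cwp = Aw / (L * B)
Step 1 — L * B = 135.5 * 24.3 = 3292.65 m^2
Step 2 — Cwp = 2881.3 / 3292.65 ≈ 0.87507 (5 s.f.)

0.87507


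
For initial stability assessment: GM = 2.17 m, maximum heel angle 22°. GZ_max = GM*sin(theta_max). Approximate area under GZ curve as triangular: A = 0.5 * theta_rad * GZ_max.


Formula: GZ_max = GM * sin(theta); Area = 0.5 * theta_rad * GZ_max
Step 1 — GZ_max = 2.17 * sin(22°) = 2.17 * 0.374607 = 0.812897 m
Step 2 — theta_rad = 22 * pi/180 = 0.383972 rad
Step 3 — Area = 0.5 * 0.383972 * 0.812897 ≈ 0.15606 m·rad (5 s.f.)

0.15606 m·rad


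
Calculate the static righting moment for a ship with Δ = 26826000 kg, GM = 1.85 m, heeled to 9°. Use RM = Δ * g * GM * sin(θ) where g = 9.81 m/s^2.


Formula: GZ = GM * sin(theta); RM = disp * g * GZ
Step 1 — GZ = 1.85 * sin(9°) = 1.85 * 0.156434 = 0.289403 m
Step 2 — RM = 26826000 * 9.81 * 0.289403 ≈ 76160000 N·m (5 s.f.)

76160000 N·m


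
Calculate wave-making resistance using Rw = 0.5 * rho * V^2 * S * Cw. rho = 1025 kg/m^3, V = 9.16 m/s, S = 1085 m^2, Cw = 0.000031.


Formula: Rw = 0.5 * rho * V^2 * S * Cw
Step 1 — V^2 = 9.16^2 = 83.9056
Step 2 — 0.5 * rho * V^2 = 0.5 * 1025 * 83.9056 = 43001.62
Step 3 — Rw = 43001.62 * 1085 * 0.000031 ≈ 1446.4 N (5 s.f.)

1446.4 N


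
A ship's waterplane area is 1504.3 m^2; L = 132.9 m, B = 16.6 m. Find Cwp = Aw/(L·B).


Formula: Cwp = Aw / (L * B)
Step 1 — L * B = 132.9 * 16.6 = 2206.14 m^2
Step 2 — Cwp = 1504.3 / 2206.14 ≈ 0.68187 (5 s.f.)

0.68187


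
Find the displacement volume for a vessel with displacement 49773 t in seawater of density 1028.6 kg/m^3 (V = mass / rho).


Formula: V = mass / rho
Step 1 — convert tonnes to kg: 49773 t * 1000 = 49773000 kg
Step 2 — V = 49773000 / 1028.6 ≈ 48389 m^3 (5 s.f.)

48389 m^3


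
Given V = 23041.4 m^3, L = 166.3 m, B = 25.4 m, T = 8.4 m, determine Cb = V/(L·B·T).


Formula: Cb = V / (L * B * T)
Step 1 — L * B * T = 166.3 * 25.4 * 8.4 = 35481.768 m^3
Step 2 — Cb = 23041.4 / 35481.768 ≈ 0.64939 (5 s.f.)

0.64939


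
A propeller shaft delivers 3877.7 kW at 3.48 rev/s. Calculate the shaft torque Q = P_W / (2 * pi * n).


Formula: Q = P_W / (2 * pi * n)
Step 1 — P_W = 3877.7 kW * 1000 = 3877700.0 W
Step 2 — 2 * pi * n = 2 * pi * 3.48 = 21.865485
Step 3 — Q = 3877700.0 / 21.865485 ≈ 177340 N·m (5 s.f.)

177340 N·m


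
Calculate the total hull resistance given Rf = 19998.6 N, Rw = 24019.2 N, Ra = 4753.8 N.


Formula: Rt = Rf + Rw + Ra
Substituting: Rt = 19998.6 + 24019.2 + 4753.8
Result: Rt = 48771.6 N

48771.6 N


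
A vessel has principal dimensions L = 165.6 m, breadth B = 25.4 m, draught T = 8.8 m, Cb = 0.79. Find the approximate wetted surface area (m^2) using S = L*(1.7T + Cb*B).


Formula: S = 1.7*L*T + V/T with V = Cb*L*B*T, i.e. S = L * (1.7*T + Cb*B)
Step 1 — 1.7*T = 1.7 * 8.8 = 14.96 m
Step 2 — Cb*B = 0.79 * 25.4 = 20.066 m
Step 3 — 1.7*T + Cb*B = 14.96 + 20.066 = 35.026 m
Step 4 — S = 165.6 * 35.026 ≈ 5800.3 m^2 (5 s.f.)

5800.3 m^2


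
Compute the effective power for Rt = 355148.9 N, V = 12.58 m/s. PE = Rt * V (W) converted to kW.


Formula: PE = Rt * V / 1000 (kW)
Step 1 — PE (W) = 355148.9 * 12.58 = 4467773.162 W
Step 2 — PE (kW) = 4467773.162 / 1000 ≈ 4467.8 kW (5 s.f.)

4467.8 kW


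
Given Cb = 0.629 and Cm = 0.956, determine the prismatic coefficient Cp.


Formula: Cp = Cb / Cm
Substituting: Cp = 0.629 / 0.956
Result: Cp ≈ 0.65795 (5 s.f.)

0.65795


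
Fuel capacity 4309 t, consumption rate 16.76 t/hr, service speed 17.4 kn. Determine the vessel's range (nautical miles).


Formula: endurance = fuel / rate; range = endurance * speed
Step 1 — endurance = 4309 / 16.76 = 257.1002 hours
Step 2 — range = 257.1002 * 17.4 ≈ 4473.5 nautical miles (5 s.f.)

4473.5 NM


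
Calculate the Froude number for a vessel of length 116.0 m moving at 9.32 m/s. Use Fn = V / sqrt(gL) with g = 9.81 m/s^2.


Formula: Fn = V / sqrt(g * L)
Step 1 — g * L = 9.81 * 116.0 = 1137.96
Step 2 — sqrt(g * L) = sqrt(1137.96) = 33.733663
Step 3 — Fn = 9.32 / 33.733663 ≈ 0.27628 (5 s.f.)

0.27628


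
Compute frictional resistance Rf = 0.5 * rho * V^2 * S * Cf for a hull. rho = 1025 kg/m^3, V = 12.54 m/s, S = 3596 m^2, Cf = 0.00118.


Formula: Rf = 0.5 * rho * V^2 * S * Cf
Step 1 — V^2 = 12.54^2 = 157.2516
Step 2 — 0.5 * rho * V^2 = 0.5 * 1025 * 157.2516 = 80591.445
Step 3 — Rf = 80591.445 * 3596 * 0.00118 ≈ 341970 N (5 s.f.)

341970 N


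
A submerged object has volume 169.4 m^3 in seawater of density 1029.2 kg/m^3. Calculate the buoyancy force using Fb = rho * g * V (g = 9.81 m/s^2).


Formula: Fb = rho * g * V
Substituting: Fb = 1029.2 * 9.81 * 169.4
Intermediate: 1029.2 * 9.81 = 10096.452
Result: Fb = 10096.452 * 169.4 ≈ 1710300 N (5 s.f.)

1710300 N


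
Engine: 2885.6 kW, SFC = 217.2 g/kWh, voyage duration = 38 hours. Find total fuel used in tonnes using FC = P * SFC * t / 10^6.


Formula: FC (tonnes) = P * SFC * t / 1,000,000
Step 1 — P * SFC * t = 2885.6 * 217.2 * 38 = 23816588.16 g
Step 2 — FC (tonnes) = 23816588.16 / 1,000,000 ≈ 23.817 tonnes (5 s.f.)

23.817 tonnes


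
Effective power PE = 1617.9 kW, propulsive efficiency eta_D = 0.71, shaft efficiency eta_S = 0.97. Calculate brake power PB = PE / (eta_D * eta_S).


Formula: PB = PE / (eta_D * eta_S)
Step 1 — combined efficiency = eta_D * eta_S = 0.71 * 0.97 = 0.6887
Step 2 — PB = 1617.9 / 0.6887 ≈ 2349.2 kW (5 s.f.)

2349.2 kW


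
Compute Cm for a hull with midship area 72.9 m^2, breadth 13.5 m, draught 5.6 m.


Formula: Cm = Am / (B * T)
Step 1 — B * T = 13.5 * 5.6 = 75.6 m^2
Step 2 — Cm = 72.9 / 75.6 ≈ 0.96429 (5 s.f.)

0.96429


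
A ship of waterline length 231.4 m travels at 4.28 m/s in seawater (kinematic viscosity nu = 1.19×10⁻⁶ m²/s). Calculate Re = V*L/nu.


Formula: Re = V * L / nu
Step 1 — V * L = 4.28 * 231.4 = 990.392 m^2/s
Step 2 — Re = 990.392 / 1.19e-6 = 8.32e+08

8.32e+08


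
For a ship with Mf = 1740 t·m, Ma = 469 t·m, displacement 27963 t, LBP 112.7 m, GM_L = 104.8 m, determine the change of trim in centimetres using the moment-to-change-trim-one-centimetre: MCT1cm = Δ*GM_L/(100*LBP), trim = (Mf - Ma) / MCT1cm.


Formula: net trimming moment = Mf - Ma; MCT1cm = Δ*GM_L/(100*LBP); trim = net moment / MCT1cm
Step 1 — net trimming moment = 1740 - 469 = 1271 t·m
Step 2 — MCT1cm = 27963 * 104.8 / (100 * 112.7) = 260.0286 t·m/cm
Step 3 — trim = 1271 / 260.0286 ≈ 4.8879 cm (5 s.f.)

4.8879 cm


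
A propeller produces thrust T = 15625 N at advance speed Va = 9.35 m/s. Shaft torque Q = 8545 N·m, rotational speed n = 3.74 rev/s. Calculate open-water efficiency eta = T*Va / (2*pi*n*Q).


Formula: eta = T * Va / (2 * pi * n * Q)
Step 1 — numerator = T * Va = 15625 * 9.35 = 146093.75
Step 2 — 2 * pi * n = 2 * pi * 3.74 = 23.499113
Step 3 — denominator = 23.499113 * 8545 = 200799.92
Step 4 — eta = 146093.75 / 200799.92 ≈ 0.72756 (5 s.f.)

0.72756


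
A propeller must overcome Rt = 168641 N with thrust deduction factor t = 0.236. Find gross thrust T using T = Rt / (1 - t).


Formula: T = Rt / (1 - t)
Step 1 — (1 - t) = 1 - 0.236 = 0.764
Step 2 — T = 168641 / 0.764 ≈ 220730 N (5 s.f.)

220730 N


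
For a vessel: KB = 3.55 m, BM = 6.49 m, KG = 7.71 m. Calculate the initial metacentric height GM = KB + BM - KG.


Formula: GM = KB + BM - KG
Step 1 — KM = KB + BM = 3.55 + 6.49 = 10.04 m
Step 2 — GM = KM - KG = 10.04 - 7.71 = 2.33 m

2.33 m


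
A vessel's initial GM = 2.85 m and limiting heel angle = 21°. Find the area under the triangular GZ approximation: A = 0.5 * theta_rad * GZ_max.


Formula: GZ_max = GM * sin(theta); Area = 0.5 * theta_rad * GZ_max
Step 1 — GZ_max = 2.85 * sin(21°) = 2.85 * 0.358368 = 1.021349 m
Step 2 — theta_rad = 21 * pi/180 = 0.366519 rad
Step 3 — Area = 0.5 * 0.366519 * 1.021349 ≈ 0.18717 m·rad (5 s.f.)

0.18717 m·rad


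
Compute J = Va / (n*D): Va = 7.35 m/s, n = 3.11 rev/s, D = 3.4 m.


Formula: J = Va / (n * D)
Step 1 — n * D = 3.11 * 3.4 = 10.574
Step 2 — J = 7.35 / 10.574 ≈ 0.69510 (5 s.f.)

0.69510


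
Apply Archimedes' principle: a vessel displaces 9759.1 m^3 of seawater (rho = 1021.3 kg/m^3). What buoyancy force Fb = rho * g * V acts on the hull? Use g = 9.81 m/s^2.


Formula: Fb = rho * g * V
Substituting: Fb = 1021.3 * 9.81 * 9759.1
Intermediate: 1021.3 * 9.81 = 10018.953
Result: Fb = 10018.953 * 9759.1 ≈ 97776000 N (5 s.f.)

97776000 N


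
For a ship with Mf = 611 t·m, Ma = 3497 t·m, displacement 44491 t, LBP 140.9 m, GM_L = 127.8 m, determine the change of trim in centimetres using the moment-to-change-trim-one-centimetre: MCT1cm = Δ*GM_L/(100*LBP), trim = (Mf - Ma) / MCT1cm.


Formula: net trimming moment = Mf - Ma; MCT1cm = Δ*GM_L/(100*LBP); trim = net moment / MCT1cm
Step 1 — net trimming moment = 611 - 3497 = -2886 t·m
Step 2 — MCT1cm = 44491 * 127.8 / (100 * 140.9) = 403.5451 t·m/cm
Step 3 — trim = -2886 / 403.5451 ≈ -7.1516 cm (5 s.f.)

-7.1516 cm


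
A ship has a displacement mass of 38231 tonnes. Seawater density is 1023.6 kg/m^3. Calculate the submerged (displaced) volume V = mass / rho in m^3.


Formula: V = mass / rho
Step 1 — convert tonnes to kg: 38231 t * 1000 = 38231000 kg
Step 2 — V = 38231000 / 1023.6 ≈ 37350 m^3 (5 s.f.)

37350 m^3


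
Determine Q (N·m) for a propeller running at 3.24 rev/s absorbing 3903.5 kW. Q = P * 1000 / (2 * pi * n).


Formula: Q = P_W / (2 * pi * n)
Step 1 — P_W = 3903.5 kW * 1000 = 3903500.0 W
Step 2 — 2 * pi * n = 2 * pi * 3.24 = 20.35752
Step 3 — Q = 3903500.0 / 20.35752 ≈ 191750 N·m (5 s.f.)

191750 N·m


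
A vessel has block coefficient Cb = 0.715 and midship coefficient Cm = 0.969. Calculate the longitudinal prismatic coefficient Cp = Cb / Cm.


Formula: Cp = Cb / Cm
Substituting: Cp = 0.715 / 0.969
Result: Cp ≈ 0.73787 (5 s.f.)

0.73787


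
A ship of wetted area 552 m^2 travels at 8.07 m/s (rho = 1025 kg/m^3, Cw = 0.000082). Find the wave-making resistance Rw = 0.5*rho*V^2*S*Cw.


Formula: Rw = 0.5 * rho * V^2 * S * Cw
Step 1 — V^2 = 8.07^2 = 65.1249
Step 2 — 0.5 * rho * V^2 = 0.5 * 1025 * 65.1249 = 33376.51125
Step 3 — Rw = 33376.51125 * 552 * 0.000082 ≈ 1510.8 N (5 s.f.)

1510.8 N


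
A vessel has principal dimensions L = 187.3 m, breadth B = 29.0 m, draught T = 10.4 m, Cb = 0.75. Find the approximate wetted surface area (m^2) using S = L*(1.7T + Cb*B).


Formula: S = 1.7*L*T + V/T with V = Cb*L*B*T, i.e. S = L * (1.7*T + Cb*B)
Step 1 — 1.7*T = 1.7 * 10.4 = 17.68 m
Step 2 — Cb*B = 0.75 * 29.0 = 21.75 m
Step 3 — 1.7*T + Cb*B = 17.68 + 21.75 = 39.43 m
Step 4 — S = 187.3 * 39.43 ≈ 7385.2 m^2 (5 s.f.)

7385.2 m^2


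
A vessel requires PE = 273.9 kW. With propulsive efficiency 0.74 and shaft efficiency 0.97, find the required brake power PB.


Formula: PB = PE / (eta_D * eta_S)
Step 1 — combined efficiency = eta_D * eta_S = 0.74 * 0.97 = 0.7178
Step 2 — PB = 273.9 / 0.7178 ≈ 381.58 kW (5 s.f.)

381.58 kW


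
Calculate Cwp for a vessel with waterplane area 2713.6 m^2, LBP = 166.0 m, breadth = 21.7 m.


Formula: Cwp = Aw / (L * B)
Step 1 — L * B = 166.0 * 21.7 = 3602.2 m^2
Step 2 — Cwp = 2713.6 / 3602.2 ≈ 0.75332 (5 s.f.)

0.75332


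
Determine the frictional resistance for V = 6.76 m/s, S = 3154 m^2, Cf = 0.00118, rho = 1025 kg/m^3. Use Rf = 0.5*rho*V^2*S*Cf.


Formula: Rf = 0.5 * rho * V^2 * S * Cf
Step 1 — V^2 = 6.76^2 = 45.6976
Step 2 — 0.5 * rho * V^2 = 0.5 * 1025 * 45.6976 = 23420.02
Step 3 — Rf = 23420.02 * 3154 * 0.00118 ≈ 87163 N (5 s.f.)

87163 N


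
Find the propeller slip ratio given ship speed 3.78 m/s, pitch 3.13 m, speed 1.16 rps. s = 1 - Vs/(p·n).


Formula: s = 1 - Vs / (p * n)
Step 1 — p * n = 3.13 * 1.16 = 3.6308
Step 2 — Vs / (p*n) = 3.78 / 3.6308 = 1.041093 (6 d.p.)
Step 3 — s = 1 - 1.041093 = -0.041093

-0.041093


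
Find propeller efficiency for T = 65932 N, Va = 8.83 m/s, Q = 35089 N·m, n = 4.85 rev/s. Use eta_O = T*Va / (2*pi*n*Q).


Formula: eta = T * Va / (2 * pi * n * Q)
Step 1 — numerator = T * Va = 65932 * 8.83 = 582179.56
Step 2 — 2 * pi * n = 2 * pi * 4.85 = 30.473449
Step 3 — denominator = 30.473449 * 35089 = 1069282.85
Step 4 — eta = 582179.56 / 1069282.85 ≈ 0.54446 (5 s.f.)

0.54446


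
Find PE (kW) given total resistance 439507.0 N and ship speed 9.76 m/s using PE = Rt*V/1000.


Formula: PE = Rt * V / 1000 (kW)
Step 1 — PE (W) = 439507.0 * 9.76 = 4289588.32 W
Step 2 — PE (kW) = 4289588.32 / 1000 ≈ 4289.6 kW (5 s.f.)

4289.6 kW


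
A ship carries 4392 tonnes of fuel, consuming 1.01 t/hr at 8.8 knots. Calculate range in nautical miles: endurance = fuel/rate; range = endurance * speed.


Formula: endurance = fuel / rate; range = endurance * speed
Step 1 — endurance = 4392 / 1.01 = 4348.5149 hours
Step 2 — range = 4348.5149 * 8.8 ≈ 38267 nautical miles (5 s.f.)

38267 NM


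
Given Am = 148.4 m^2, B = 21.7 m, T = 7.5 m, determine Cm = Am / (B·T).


Formula: Cm = Am / (B * T)
Step 1 — B * T = 21.7 * 7.5 = 162.75 m^2
Step 2 — Cm = 148.4 / 162.75 ≈ 0.91183 (5 s.f.)

0.91183


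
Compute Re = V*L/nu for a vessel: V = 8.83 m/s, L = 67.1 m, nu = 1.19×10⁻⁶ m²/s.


Formula: Re = V * L / nu
Step 1 — V * L = 8.83 * 67.1 = 592.493 m^2/s
Step 2 — Re = 592.493 / 1.19e-6 = 4.98e+08

4.98e+08


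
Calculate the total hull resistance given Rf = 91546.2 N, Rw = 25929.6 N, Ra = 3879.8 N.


Formula: Rt = Rf + Rw + Ra
Substituting: Rt = 91546.2 + 25929.6 + 3879.8
Result: Rt = 121355.6 N

121355.6 N


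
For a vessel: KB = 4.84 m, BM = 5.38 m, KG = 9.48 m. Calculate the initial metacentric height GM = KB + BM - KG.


Formula: GM = KB + BM - KG
Step 1 — KM = KB + BM = 4.84 + 5.38 = 10.22 m
Step 2 — GM = KM - KG = 10.22 - 9.48 = 0.74 m

0.74 m


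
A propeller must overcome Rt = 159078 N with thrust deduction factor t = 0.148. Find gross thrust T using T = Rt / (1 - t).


Formula: T = Rt / (1 - t)
Step 1 — (1 - t) = 1 - 0.148 = 0.852
Step 2 — T = 159078 / 0.852 ≈ 186710 N (5 s.f.)

186710 N


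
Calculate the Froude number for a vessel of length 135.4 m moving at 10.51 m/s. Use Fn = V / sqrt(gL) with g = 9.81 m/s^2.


Formula: Fn = V / sqrt(g * L)
Step 1 — g * L = 9.81 * 135.4 = 1328.274
Step 2 — sqrt(g * L) = sqrt(1328.274) = 36.445494
Step 3 — Fn = 10.51 / 36.445494 ≈ 0.28838 (5 s.f.)

0.28838


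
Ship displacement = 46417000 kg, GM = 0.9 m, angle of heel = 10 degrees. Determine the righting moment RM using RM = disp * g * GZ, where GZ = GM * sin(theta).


Formula: GZ = GM * sin(theta); RM = disp * g * GZ
Step 1 — GZ = 0.9 * sin(10°) = 0.9 * 0.173648 = 0.156283 m
Step 2 — RM = 46417000 * 9.81 * 0.156283 ≈ 71164000 N·m (5 s.f.)

71164000 N·m


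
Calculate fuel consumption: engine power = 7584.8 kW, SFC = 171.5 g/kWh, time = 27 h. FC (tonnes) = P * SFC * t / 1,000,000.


Formula: FC (tonnes) = P * SFC * t / 1,000,000
Step 1 — P * SFC * t = 7584.8 * 171.5 * 27 = 35121416.4 g
Step 2 — FC (tonnes) = 35121416.4 / 1,000,000 ≈ 35.121 tonnes (5 s.f.)

35.121 tonnes


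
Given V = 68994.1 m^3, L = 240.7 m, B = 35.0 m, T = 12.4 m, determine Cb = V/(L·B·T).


Formula: Cb = V / (L * B * T)
Step 1 — L * B * T = 240.7 * 35.0 * 12.4 = 104463.8 m^3
Step 2 — Cb = 68994.1 / 104463.8 ≈ 0.66046 (5 s.f.)

0.66046


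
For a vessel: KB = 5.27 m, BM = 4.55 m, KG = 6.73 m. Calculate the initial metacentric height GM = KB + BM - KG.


Formula: GM = KB + BM - KG
Step 1 — KM = KB + BM = 5.27 + 4.55 = 9.82 m
Step 2 — GM = KM - KG = 9.82 - 6.73 = 3.09 m

3.09 m


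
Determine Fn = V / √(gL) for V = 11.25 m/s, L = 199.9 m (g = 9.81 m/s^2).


Formula: Fn = V / sqrt(g * L)
Step 1 — g * L = 9.81 * 199.9 = 1961.019
Step 2 — sqrt(g * L) = sqrt(1961.019) = 44.283394
Step 3 — Fn = 11.25 / 44.283394 ≈ 0.25405 (5 s.f.)

0.25405


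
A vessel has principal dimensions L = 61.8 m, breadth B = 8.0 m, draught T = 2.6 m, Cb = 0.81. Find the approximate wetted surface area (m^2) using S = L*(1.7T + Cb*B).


Formula: S = 1.7*L*T + V/T with V = Cb*L*B*T, i.e. S = L * (1.7*T + Cb*B)
Step 1 — 1.7*T = 1.7 * 2.6 = 4.42 m
Step 2 — Cb*B = 0.81 * 8.0 = 6.48 m
Step 3 — 1.7*T + Cb*B = 4.42 + 6.48 = 10.9 m
Step 4 — S = 61.8 * 10.9 ≈ 673.62 m^2 (5 s.f.)

673.62 m^2


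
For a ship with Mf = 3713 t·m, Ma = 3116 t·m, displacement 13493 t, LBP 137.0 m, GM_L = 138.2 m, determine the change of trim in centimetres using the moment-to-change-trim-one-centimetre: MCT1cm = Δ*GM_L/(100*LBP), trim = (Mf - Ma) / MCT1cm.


Formula: net trimming moment = Mf - Ma; MCT1cm = Δ*GM_L/(100*LBP); trim = net moment / MCT1cm
Step 1 — net trimming moment = 3713 - 3116 = 597 t·m
Step 2 — MCT1cm = 13493 * 138.2 / (100 * 137.0) = 136.1119 t·m/cm
Step 3 — trim = 597 / 136.1119 ≈ 4.3861 cm (5 s.f.)

4.3861 cm


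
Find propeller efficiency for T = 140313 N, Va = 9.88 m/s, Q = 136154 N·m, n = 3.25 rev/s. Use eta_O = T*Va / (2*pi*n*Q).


Formula: eta = T * Va / (2 * pi * n * Q)
Step 1 — numerator = T * Va = 140313 * 9.88 = 1386292.44
Step 2 — 2 * pi * n = 2 * pi * 3.25 = 20.420352
Step 3 — denominator = 20.420352 * 136154 = 2780312.61
Step 4 — eta = 1386292.44 / 2780312.61 ≈ 0.49861 (5 s.f.)

0.49861


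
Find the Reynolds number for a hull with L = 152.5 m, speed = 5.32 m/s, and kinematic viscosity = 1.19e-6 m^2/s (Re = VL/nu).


Formula: Re = V * L / nu
Step 1 — V * L = 5.32 * 152.5 = 811.3 m^2/s
Step 2 — Re = 811.3 / 1.19e-6 = 6.82e+08

6.82e+08


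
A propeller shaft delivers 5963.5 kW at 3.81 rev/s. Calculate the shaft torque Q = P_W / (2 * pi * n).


Formula: Q = P_W / (2 * pi * n)
Step 1 — P_W = 5963.5 kW * 1000 = 5963500.0 W
Step 2 — 2 * pi * n = 2 * pi * 3.81 = 23.938936
Step 3 — Q = 5963500.0 / 23.938936 ≈ 249110 N·m (5 s.f.)

249110 N·m


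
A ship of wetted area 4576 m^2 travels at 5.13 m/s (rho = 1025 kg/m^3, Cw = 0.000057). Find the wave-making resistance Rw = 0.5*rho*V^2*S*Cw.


Formula: Rw = 0.5 * rho * V^2 * S * Cw
Step 1 — V^2 = 5.13^2 = 26.3169
Step 2 — 0.5 * rho * V^2 = 0.5 * 1025 * 26.3169 = 13487.41125
Step 3 — Rw = 13487.41125 * 4576 * 0.000057 ≈ 3517.9 N (5 s.f.)

3517.9 N


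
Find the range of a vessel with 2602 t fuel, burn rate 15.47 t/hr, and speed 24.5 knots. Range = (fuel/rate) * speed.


Formula: endurance = fuel / rate; range = endurance * speed
Step 1 — endurance = 2602 / 15.47 = 168.1965 hours
Step 2 — range = 168.1965 * 24.5 ≈ 4120.8 nautical miles (5 s.f.)

4120.8 NM


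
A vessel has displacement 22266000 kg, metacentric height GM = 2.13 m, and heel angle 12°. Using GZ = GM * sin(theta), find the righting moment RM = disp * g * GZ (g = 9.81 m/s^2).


Formula: GZ = GM * sin(theta); RM = disp * g * GZ
Step 1 — GZ = 2.13 * sin(12°) = 2.13 * 0.207912 = 0.442853 m
Step 2 — RM = 22266000 * 9.81 * 0.442853 ≈ 96732000 N·m (5 s.f.)

96732000 N·m


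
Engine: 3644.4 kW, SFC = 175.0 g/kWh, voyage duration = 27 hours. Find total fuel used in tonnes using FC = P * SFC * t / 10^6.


Formula: FC (tonnes) = P * SFC * t / 1,000,000
Step 1 — P * SFC * t = 3644.4 * 175.0 * 27 = 17219790.0 g
Step 2 — FC (tonnes) = 17219790.0 / 1,000,000 ≈ 17.220 tonnes (5 s.f.)

17.220 tonnes


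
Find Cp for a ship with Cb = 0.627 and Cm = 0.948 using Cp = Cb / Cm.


Formula: Cp = Cb / Cm
Substituting: Cp = 0.627 / 0.948
Result: Cp ≈ 0.66139 (5 s.f.)

0.66139


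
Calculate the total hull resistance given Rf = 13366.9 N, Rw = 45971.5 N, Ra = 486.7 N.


Formula: Rt = Rf + Rw + Ra
Substituting: Rt = 13366.9 + 45971.5 + 486.7
Result: Rt = 59825.1 N

59825.1 N


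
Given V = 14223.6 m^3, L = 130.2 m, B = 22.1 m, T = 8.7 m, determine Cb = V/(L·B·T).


Formula: Cb = V / (L * B * T)
Step 1 — L * B * T = 130.2 * 22.1 * 8.7 = 25033.554 m^3
Step 2 — Cb = 14223.6 / 25033.554 ≈ 0.56818 (5 s.f.)

0.56818


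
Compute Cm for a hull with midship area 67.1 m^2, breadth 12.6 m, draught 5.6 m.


Formula: Cm = Am / (B * T)
Step 1 — B * T = 12.6 * 5.6 = 70.56 m^2
Step 2 — Cm = 67.1 / 70.56 ≈ 0.95096 (5 s.f.)

0.95096


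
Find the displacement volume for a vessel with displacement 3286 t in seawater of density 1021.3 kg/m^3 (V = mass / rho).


Formula: V = mass / rho
Step 1 — convert tonnes to kg: 3286 t * 1000 = 3286000 kg
Step 2 — V = 3286000 / 1021.3 ≈ 3217.5 m^3 (5 s.f.)

3217.5 m^3


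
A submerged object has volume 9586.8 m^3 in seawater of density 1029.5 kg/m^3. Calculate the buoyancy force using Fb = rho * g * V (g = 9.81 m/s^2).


Formula: Fb = rho * g * V
Substituting: Fb = 1029.5 * 9.81 * 9586.8
Intermediate: 1029.5 * 9.81 = 10099.395
Result: Fb = 10099.395 * 9586.8 ≈ 96821000 N (5 s.f.)

96821000 N


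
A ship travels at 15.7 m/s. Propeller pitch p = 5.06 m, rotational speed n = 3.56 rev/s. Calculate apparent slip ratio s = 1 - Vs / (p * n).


Formula: s = 1 - Vs / (p * n)
Step 1 — p * n = 5.06 * 3.56 = 18.0136
Step 2 — Vs / (p*n) = 15.7 / 18.0136 = 0.871564 (6 d.p.)
Step 3 — s = 1 - 0.871564 = 0.128436

0.128436


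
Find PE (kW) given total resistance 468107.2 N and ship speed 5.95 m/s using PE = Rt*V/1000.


Formula: PE = Rt * V / 1000 (kW)
Step 1 — PE (W) = 468107.2 * 5.95 = 2785237.84 W
Step 2 — PE (kW) = 2785237.84 / 1000 ≈ 2785.2 kW (5 s.f.)

2785.2 kW


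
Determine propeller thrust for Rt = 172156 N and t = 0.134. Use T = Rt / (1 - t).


Formula: T = Rt / (1 - t)
Step 1 — (1 - t) = 1 - 0.134 = 0.866
Step 2 — T = 172156 / 0.866 ≈ 198790 N (5 s.f.)

198790 N


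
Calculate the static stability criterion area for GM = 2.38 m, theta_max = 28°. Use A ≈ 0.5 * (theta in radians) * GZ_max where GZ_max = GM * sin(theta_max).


Formula: GZ_max = GM * sin(theta); Area = 0.5 * theta_rad * GZ_max
Step 1 — GZ_max = 2.38 * sin(28°) = 2.38 * 0.469472 = 1.117343 m
Step 2 — theta_rad = 28 * pi/180 = 0.488692 rad
Step 3 — Area = 0.5 * 0.488692 * 1.117343 ≈ 0.27302 m·rad (5 s.f.)

0.27302 m·rad


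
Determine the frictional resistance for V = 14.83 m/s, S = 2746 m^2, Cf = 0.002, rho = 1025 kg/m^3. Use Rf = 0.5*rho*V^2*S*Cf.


Formula: Rf = 0.5 * rho * V^2 * S * Cf
Step 1 — V^2 = 14.83^2 = 219.9289
Step 2 — 0.5 * rho * V^2 = 0.5 * 1025 * 219.9289 = 112713.56125
Step 3 — Rf = 112713.56125 * 2746 * 0.002 ≈ 619020 N (5 s.f.)

619020 N


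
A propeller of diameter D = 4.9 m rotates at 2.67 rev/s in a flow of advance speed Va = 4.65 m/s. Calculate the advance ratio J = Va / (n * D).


Formula: J = Va / (n * D)
Step 1 — n * D = 2.67 * 4.9 = 13.083
Step 2 — J = 4.65 / 13.083 ≈ 0.35542 (5 s.f.)

0.35542


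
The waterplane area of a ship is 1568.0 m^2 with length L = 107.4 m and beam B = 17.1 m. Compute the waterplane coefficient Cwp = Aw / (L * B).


Formula: Cwp = Aw / (L * B)
Step 1 — L * B = 107.4 * 17.1 = 1836.54 m^2
Step 2 — Cwp = 1568.0 / 1836.54 ≈ 0.85378 (5 s.f.)

0.85378


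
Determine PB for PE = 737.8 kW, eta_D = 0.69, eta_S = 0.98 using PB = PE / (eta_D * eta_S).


Formula: PB = PE / (eta_D * eta_S)
Step 1 — combined efficiency = eta_D * eta_S = 0.69 * 0.98 = 0.6762
Step 2 — PB = 737.8 / 0.6762 ≈ 1091.1 kW (5 s.f.)

1091.1 kW


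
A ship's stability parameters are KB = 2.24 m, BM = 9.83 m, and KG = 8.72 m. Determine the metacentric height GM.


Formula: GM = KB + BM - KG
Step 1 — KM = KB + BM = 2.24 + 9.83 = 12.07 m
Step 2 — GM = KM - KG = 12.07 - 8.72 = 3.35 m

3.35 m


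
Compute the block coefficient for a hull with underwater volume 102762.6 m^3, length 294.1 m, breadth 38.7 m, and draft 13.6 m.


Formula: Cb = V / (L * B * T)
Step 1 — L * B * T = 294.1 * 38.7 * 13.6 = 154790.712 m^3
Step 2 — Cb = 102762.6 / 154790.712 ≈ 0.66388 (5 s.f.)

0.66388


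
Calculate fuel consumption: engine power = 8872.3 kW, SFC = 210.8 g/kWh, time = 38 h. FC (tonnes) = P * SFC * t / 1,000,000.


Formula: FC (tonnes) = P * SFC * t / 1,000,000
Step 1 — P * SFC * t = 8872.3 * 210.8 * 38 = 71070671.92 g
Step 2 — FC (tonnes) = 71070671.92 / 1,000,000 ≈ 71.071 tonnes (5 s.f.)

71.071 tonnes


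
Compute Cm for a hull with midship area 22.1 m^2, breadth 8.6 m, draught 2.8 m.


Formula: Cm = Am / (B * T)
Step 1 — B * T = 8.6 * 2.8 = 24.08 m^2
Step 2 — Cm = 22.1 / 24.08 ≈ 0.91777 (5 s.f.)

0.91777


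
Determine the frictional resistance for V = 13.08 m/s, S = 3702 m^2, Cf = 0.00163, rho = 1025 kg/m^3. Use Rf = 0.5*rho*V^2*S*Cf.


Formula: Rf = 0.5 * rho * V^2 * S * Cf
Step 1 — V^2 = 13.08^2 = 171.0864
Step 2 — 0.5 * rho * V^2 = 0.5 * 1025 * 171.0864 = 87681.78
Step 3 — Rf = 87681.78 * 3702 * 0.00163 ≈ 529090 N (5 s.f.)

529090 N


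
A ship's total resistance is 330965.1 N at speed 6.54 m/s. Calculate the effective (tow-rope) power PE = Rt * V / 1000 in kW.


Formula: PE = Rt * V / 1000 (kW)
Step 1 — PE (W) = 330965.1 * 6.54 = 2164511.754 W
Step 2 — PE (kW) = 2164511.754 / 1000 ≈ 2164.5 kW (5 s.f.)

2164.5 kW


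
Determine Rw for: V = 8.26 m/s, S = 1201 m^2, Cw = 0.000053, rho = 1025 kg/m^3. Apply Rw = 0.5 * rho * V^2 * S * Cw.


Formula: Rw = 0.5 * rho * V^2 * S * Cw
Step 1 — V^2 = 8.26^2 = 68.2276
Step 2 — 0.5 * rho * V^2 = 0.5 * 1025 * 68.2276 = 34966.645
Step 3 — Rw = 34966.645 * 1201 * 0.000053 ≈ 2225.7 N (5 s.f.)

2225.7 N


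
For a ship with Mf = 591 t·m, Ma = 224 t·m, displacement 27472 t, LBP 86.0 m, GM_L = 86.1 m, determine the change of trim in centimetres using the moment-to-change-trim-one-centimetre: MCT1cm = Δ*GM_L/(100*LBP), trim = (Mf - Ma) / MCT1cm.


Formula: net trimming moment = Mf - Ma; MCT1cm = Δ*GM_L/(100*LBP); trim = net moment / MCT1cm
Step 1 — net trimming moment = 591 - 224 = 367 t·m
Step 2 — MCT1cm = 27472 * 86.1 / (100 * 86.0) = 275.0394 t·m/cm
Step 3 — trim = 367 / 275.0394 ≈ 1.3344 cm (5 s.f.)

1.3344 cm


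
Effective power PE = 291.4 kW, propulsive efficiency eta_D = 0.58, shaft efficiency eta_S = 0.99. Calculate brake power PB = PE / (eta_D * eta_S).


Formula: PB = PE / (eta_D * eta_S)
Step 1 — combined efficiency = eta_D * eta_S = 0.58 * 0.99 = 0.5742
Step 2 — PB = 291.4 / 0.5742 ≈ 507.49 kW (5 s.f.)

507.49 kW


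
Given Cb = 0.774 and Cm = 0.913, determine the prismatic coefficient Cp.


Formula: Cp = Cb / Cm
Substituting: Cp = 0.774 / 0.913
Result: Cp ≈ 0.84775 (5 s.f.)

0.84775


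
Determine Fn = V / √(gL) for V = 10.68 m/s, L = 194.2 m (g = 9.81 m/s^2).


Formula: Fn = V / sqrt(g * L)
Step 1 — g * L = 9.81 * 194.2 = 1905.102
Step 2 — sqrt(g * L) = sqrt(1905.102) = 43.647474
Step 3 — Fn = 10.68 / 43.647474 ≈ 0.24469 (5 s.f.)

0.24469


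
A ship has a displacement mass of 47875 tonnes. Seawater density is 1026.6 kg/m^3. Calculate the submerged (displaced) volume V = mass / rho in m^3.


Formula: V = mass / rho
Step 1 — convert tonnes to kg: 47875 t * 1000 = 47875000 kg
Step 2 — V = 47875000 / 1026.6 ≈ 46635 m^3 (5 s.f.)

46635 m^3


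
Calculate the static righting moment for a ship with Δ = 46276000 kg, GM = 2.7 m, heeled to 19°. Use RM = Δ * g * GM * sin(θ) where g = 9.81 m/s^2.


Formula: GZ = GM * sin(theta); RM = disp * g * GZ
Step 1 — GZ = 2.7 * sin(19°) = 2.7 * 0.325568 = 0.879034 m
Step 2 — RM = 46276000 * 9.81 * 0.879034 ≈ 399050000 N·m (5 s.f.)

399050000 N·m


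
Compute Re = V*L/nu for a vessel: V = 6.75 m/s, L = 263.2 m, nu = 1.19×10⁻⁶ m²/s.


Formula: Re = V * L / nu
Step 1 — V * L = 6.75 * 263.2 = 1776.6 m^2/s
Step 2 — Re = 1776.6 / 1.19e-6 = 1.49e+09

1.49e+09


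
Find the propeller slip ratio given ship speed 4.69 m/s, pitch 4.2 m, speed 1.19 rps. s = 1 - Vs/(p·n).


Formula: s = 1 - Vs / (p * n)
Step 1 — p * n = 4.2 * 1.19 = 4.998
Step 2 — Vs / (p*n) = 4.69 / 4.998 = 0.938375 (6 d.p.)
Step 3 — s = 1 - 0.938375 = 0.061625

0.061625


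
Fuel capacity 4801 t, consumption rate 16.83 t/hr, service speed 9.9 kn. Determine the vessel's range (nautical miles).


Formula: endurance = fuel / rate; range = endurance * speed
Step 1 — endurance = 4801 / 16.83 = 285.2644 hours
Step 2 — range = 285.2644 * 9.9 ≈ 2824.1 nautical miles (5 s.f.)

2824.1 NM


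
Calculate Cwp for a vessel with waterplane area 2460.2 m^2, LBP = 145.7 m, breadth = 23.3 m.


Formula: Cwp = Aw / (L * B)
Step 1 — L * B = 145.7 * 23.3 = 3394.81 m^2
Step 2 — Cwp = 2460.2 / 3394.81 ≈ 0.72469 (5 s.f.)

0.72469


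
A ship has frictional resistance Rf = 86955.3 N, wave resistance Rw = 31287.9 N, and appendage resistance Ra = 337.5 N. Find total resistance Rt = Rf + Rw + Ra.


Formula: Rt = Rf + Rw + Ra
Substituting: Rt = 86955.3 + 31287.9 + 337.5
Result: Rt = 118580.7 N

118580.7 N


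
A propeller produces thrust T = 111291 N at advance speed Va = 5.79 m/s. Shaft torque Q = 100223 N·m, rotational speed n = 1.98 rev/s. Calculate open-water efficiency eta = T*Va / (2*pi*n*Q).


Formula: eta = T * Va / (2 * pi * n * Q)
Step 1 — numerator = T * Va = 111291 * 5.79 = 644374.89
Step 2 — 2 * pi * n = 2 * pi * 1.98 = 12.440707
Step 3 — denominator = 12.440707 * 100223 = 1246844.98
Step 4 — eta = 644374.89 / 1246844.98 ≈ 0.51680 (5 s.f.)

0.51680


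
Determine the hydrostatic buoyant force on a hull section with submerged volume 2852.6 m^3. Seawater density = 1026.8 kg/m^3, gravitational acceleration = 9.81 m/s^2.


Formula: Fb = rho * g * V
Substituting: Fb = 1026.8 * 9.81 * 2852.6
Intermediate: 1026.8 * 9.81 = 10072.908
Result: Fb = 10072.908 * 2852.6 ≈ 28734000 N (5 s.f.)

28734000 N


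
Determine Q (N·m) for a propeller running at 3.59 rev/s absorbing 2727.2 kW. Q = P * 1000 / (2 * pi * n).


Formula: Q = P_W / (2 * pi * n)
Step 1 — P_W = 2727.2 kW * 1000 = 2727200.0 W
Step 2 — 2 * pi * n = 2 * pi * 3.59 = 22.556635
Step 3 — Q = 2727200.0 / 22.556635 ≈ 120900 N·m (5 s.f.)

120900 N·m


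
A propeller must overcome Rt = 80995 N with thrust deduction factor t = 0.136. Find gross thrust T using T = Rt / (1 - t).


Formula: T = Rt / (1 - t)
Step 1 — (1 - t) = 1 - 0.136 = 0.864
Step 2 — T = 80995 / 0.864 ≈ 93744 N (5 s.f.)

93744 N


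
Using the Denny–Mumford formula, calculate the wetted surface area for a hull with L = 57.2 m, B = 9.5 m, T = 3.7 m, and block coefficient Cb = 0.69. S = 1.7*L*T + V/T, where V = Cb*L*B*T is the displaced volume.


Formula: S = 1.7*L*T + V/T with V = Cb*L*B*T, i.e. S = L * (1.7*T + Cb*B)
Step 1 — 1.7*T = 1.7 * 3.7 = 6.29 m
Step 2 — Cb*B = 0.69 * 9.5 = 6.555 m
Step 3 — 1.7*T + Cb*B = 6.29 + 6.555 = 12.845 m
Step 4 — S = 57.2 * 12.845 ≈ 734.73 m^2 (5 s.f.)

734.73 m^2


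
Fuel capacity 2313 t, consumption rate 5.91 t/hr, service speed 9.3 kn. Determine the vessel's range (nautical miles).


Formula: endurance = fuel / rate; range = endurance * speed
Step 1 — endurance = 2313 / 5.91 = 391.3706 hours
Step 2 — range = 391.3706 * 9.3 ≈ 3639.7 nautical miles (5 s.f.)

3639.7 NM


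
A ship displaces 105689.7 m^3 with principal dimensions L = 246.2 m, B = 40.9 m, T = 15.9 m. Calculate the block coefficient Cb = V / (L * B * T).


Formula: Cb = V / (L * B * T)
Step 1 — L * B * T = 246.2 * 40.9 * 15.9 = 160106.322 m^3
Step 2 — Cb = 105689.7 / 160106.322 ≈ 0.66012 (5 s.f.)

0.66012


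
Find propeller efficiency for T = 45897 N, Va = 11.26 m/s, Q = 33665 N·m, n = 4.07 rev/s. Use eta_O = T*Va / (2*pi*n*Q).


Formula: eta = T * Va / (2 * pi * n * Q)
Step 1 — numerator = T * Va = 45897 * 11.26 = 516800.22
Step 2 — 2 * pi * n = 2 * pi * 4.07 = 25.572564
Step 3 — denominator = 25.572564 * 33665 = 860900.37
Step 4 — eta = 516800.22 / 860900.37 ≈ 0.60030 (5 s.f.)

0.60030


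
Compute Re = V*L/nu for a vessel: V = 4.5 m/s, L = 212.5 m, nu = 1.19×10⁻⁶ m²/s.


Formula: Re = V * L / nu
Step 1 — V * L = 4.5 * 212.5 = 956.25 m^2/s
Step 2 — Re = 956.25 / 1.19e-6 = 8.04e+08

8.04e+08


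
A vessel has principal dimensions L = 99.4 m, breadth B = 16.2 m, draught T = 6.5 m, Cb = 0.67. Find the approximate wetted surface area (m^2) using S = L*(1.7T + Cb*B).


Formula: S = 1.7*L*T + V/T with V = Cb*L*B*T, i.e. S = L * (1.7*T + Cb*B)
Step 1 — 1.7*T = 1.7 * 6.5 = 11.05 m
Step 2 — Cb*B = 0.67 * 16.2 = 10.854 m
Step 3 — 1.7*T + Cb*B = 11.05 + 10.854 = 21.904 m
Step 4 — S = 99.4 * 21.904 ≈ 2177.3 m^2 (5 s.f.)

2177.3 m^2


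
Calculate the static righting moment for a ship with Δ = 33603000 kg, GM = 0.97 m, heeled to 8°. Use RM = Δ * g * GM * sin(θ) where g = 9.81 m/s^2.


Formula: GZ = GM * sin(theta); RM = disp * g * GZ
Step 1 — GZ = 0.97 * sin(8°) = 0.97 * 0.139173 = 0.134998 m
Step 2 — RM = 33603000 * 9.81 * 0.134998 ≈ 44501000 N·m (5 s.f.)

44501000 N·m
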